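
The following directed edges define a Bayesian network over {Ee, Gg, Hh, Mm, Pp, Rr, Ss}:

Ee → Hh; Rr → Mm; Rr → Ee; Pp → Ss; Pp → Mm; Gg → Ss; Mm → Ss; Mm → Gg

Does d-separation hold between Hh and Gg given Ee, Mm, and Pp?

Enumerating the 3 paths from Hh to Gg and testing each for blocking by {Ee, Mm, Pp}:
  1. Hh ← Ee ← Rr → Mm ← Pp → Ss ← Gg — Ee:chain[blocks]; Rr:fork[open]; Mm:collider[open]; Pp:fork[blocks]; Ss:collider[blocks] ⇒ blocked
  2. Hh ← Ee ← Rr → Mm → Ss ← Gg — Ee:chain[blocks]; Rr:fork[open]; Mm:chain[blocks]; Ss:collider[blocks] ⇒ blocked
  3. Hh ← Ee ← Rr → Mm → Gg — Ee:chain[blocks]; Rr:fork[open]; Mm:chain[blocks] ⇒ blocked
Every path is blocked, so Hh and Gg are d-separated given {Ee, Mm, Pp}.

Yes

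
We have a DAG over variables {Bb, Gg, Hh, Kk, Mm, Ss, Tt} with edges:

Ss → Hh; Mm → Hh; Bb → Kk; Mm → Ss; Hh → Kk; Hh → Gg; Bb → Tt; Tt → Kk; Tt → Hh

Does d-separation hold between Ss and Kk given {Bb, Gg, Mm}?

No — Ss and Kk are not d-separated given {Bb, Gg, Mm}.

Enumerating the 6 paths from Ss to Kk and testing each for blocking by {Bb, Gg, Mm}:
  1. Ss ← Mm → Hh ← Tt ← Bb → Kk — Mm:fork[blocks]; Hh:collider[open]; Tt:chain[open]; Bb:fork[blocks] ⇒ blocked
  2. Ss ← Mm → Hh ← Tt → Kk — Mm:fork[blocks]; Hh:collider[open]; Tt:fork[open] ⇒ blocked
  3. Ss ← Mm → Hh → Kk — Mm:fork[blocks]; Hh:chain[open] ⇒ blocked
  4. Ss → Hh ← Tt ← Bb → Kk — Hh:collider[open]; Tt:chain[open]; Bb:fork[blocks] ⇒ blocked
  5. Ss → Hh ← Tt → Kk — Hh:collider[open]; Tt:fork[open] ⇒ active
  6. Ss → Hh → Kk — Hh:chain[open] ⇒ active
Since the path Ss → Hh ← Tt → Kk is active, Ss and Kk are not d-separated given {Bb, Gg, Mm}.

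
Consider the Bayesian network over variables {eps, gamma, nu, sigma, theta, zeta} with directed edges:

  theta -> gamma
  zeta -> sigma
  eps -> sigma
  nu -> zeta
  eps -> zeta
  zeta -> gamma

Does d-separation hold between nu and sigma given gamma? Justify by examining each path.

No — nu and sigma are not d-separated given {gamma}.

We examine all 2 paths between nu and sigma:
  1. nu → zeta → sigma — zeta:chain[open] ⇒ active
  2. nu → zeta ← eps → sigma — zeta:collider[open]; eps:fork[open] ⇒ active
Since the path nu → zeta → sigma is active, nu and sigma are not d-separated given {gamma}.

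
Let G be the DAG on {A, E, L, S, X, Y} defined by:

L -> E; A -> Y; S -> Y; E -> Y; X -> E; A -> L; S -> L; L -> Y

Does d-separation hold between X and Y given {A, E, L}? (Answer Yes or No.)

Yes

4 paths connect X and Y; each must be blocked for d-separation to hold:
Path 1: X → E → Y
  E is a chain here and E is conditioned on, so the path is blocked at E.
Path 2: X → E ← L → Y
  L is a fork here and L is conditioned on, so the path is blocked at L.
Path 3: X → E ← L ← S → Y
  L is a chain here and L is conditioned on, so the path is blocked at L.
Path 4: X → E ← L ← A → Y
  L is a chain here and L is conditioned on, so the path is blocked at L.
Every path is blocked, so X and Y are d-separated given {A, E, L}.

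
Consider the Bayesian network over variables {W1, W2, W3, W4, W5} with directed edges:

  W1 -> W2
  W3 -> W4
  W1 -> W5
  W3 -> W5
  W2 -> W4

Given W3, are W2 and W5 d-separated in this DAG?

There are 2 undirected paths between W2 and W5; checking each against the conditioning set {W3}:
Path 1: W2 → W4 ← W3 → W5
  W4 is a collider here and neither W4 nor any of its descendants is conditioned on, so the collider stays closed — the path is blocked at W4.
Path 2: W2 ← W1 → W5
  W1 is a fork and W1 is not conditioned on — no node blocks this path, so it is active.
Since the path W2 ← W1 → W5 is active, W2 and W5 are not d-separated given {W3}.

No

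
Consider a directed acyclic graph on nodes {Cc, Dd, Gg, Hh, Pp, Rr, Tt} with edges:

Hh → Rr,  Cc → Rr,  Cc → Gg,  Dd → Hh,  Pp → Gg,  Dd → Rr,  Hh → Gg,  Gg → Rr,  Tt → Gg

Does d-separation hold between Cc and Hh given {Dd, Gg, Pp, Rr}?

No — Cc and Hh are not d-separated given {Dd, Gg, Pp, Rr}.

There are 6 undirected paths between Cc and Hh; checking each against the conditioning set {Dd, Gg, Pp, Rr}:
  1. Cc → Rr ← Dd → Hh — Rr:collider[open]; Dd:fork[blocks] ⇒ blocked
  2. Cc → Rr ← Gg ← Hh — Rr:collider[open]; Gg:chain[blocks] ⇒ blocked
  3. Cc → Rr ← Hh — Rr:collider[open] ⇒ active
  4. Cc → Gg → Rr ← Dd → Hh — Gg:chain[blocks]; Rr:collider[open]; Dd:fork[blocks] ⇒ blocked
  5. Cc → Gg → Rr ← Hh — Gg:chain[blocks]; Rr:collider[open] ⇒ blocked
  6. Cc → Gg ← Hh — Gg:collider[open] ⇒ active
Since the path Cc → Rr ← Hh is active, Cc and Hh are not d-separated given {Dd, Gg, Pp, Rr}.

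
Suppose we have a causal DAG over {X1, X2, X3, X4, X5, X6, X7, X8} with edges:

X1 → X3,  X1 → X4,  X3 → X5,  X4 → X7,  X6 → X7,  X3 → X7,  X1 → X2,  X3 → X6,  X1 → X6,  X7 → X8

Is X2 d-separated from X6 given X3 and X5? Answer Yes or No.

We examine all 5 paths between X2 and X6:
Path 1: X2 ← X1 → X4 → X7 ← X3 → X6
  X7 is a collider here and neither X7 nor any of its descendants is conditioned on, so the collider stays closed — the path is blocked at X7.
Path 2: X2 ← X1 → X4 → X7 ← X6
  X7 is a collider here and neither X7 nor any of its descendants is conditioned on, so the collider stays closed — the path is blocked at X7.
Path 3: X2 ← X1 → X3 → X6
  X3 is a chain here and X3 is conditioned on, so the path is blocked at X3.
Path 4: X2 ← X1 → X3 → X7 ← X6
  X3 is a chain here and X3 is conditioned on, so the path is blocked at X3.
Path 5: X2 ← X1 → X6
  X1 is a fork and X1 is not conditioned on — no node blocks this path, so it is active.
Since the path X2 ← X1 → X6 is active, X2 and X6 are not d-separated given {X3, X5}.

No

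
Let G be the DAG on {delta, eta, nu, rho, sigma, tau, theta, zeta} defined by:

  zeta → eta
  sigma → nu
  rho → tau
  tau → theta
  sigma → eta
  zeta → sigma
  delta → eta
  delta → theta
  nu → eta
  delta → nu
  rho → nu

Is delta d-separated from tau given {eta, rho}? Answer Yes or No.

We examine all 5 paths between delta and tau:
Path 1: delta → theta ← tau
  theta is a collider here and neither theta nor any of its descendants is conditioned on, so the collider stays closed — the path is blocked at theta.
Path 2: delta → nu ← rho → tau
  rho is a fork here and rho is conditioned on, so the path is blocked at rho.
Path 3: delta → eta ← zeta → sigma → nu ← rho → tau
  rho is a fork here and rho is conditioned on, so the path is blocked at rho.
Path 4: delta → eta ← nu ← rho → tau
  rho is a fork here and rho is conditioned on, so the path is blocked at rho.
Path 5: delta → eta ← sigma → nu ← rho → tau
  rho is a fork here and rho is conditioned on, so the path is blocked at rho.
Every path is blocked, so delta and tau are d-separated given {eta, rho}.

Yes — delta and tau are d-separated given {eta, rho}.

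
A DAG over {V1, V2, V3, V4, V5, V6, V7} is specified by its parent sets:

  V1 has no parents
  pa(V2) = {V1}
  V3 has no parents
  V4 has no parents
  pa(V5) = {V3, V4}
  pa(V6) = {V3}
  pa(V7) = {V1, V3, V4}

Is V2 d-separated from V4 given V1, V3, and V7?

There are 2 undirected paths between V2 and V4; checking each against the conditioning set {V1, V3, V7}:
Path 1: V2 ← V1 → V7 ← V3 → V5 ← V4
  V1 is a fork here and V1 is conditioned on, so the path is blocked at V1.
Path 2: V2 ← V1 → V7 ← V4
  V1 is a fork here and V1 is conditioned on, so the path is blocked at V1.
Every path is blocked, so V2 and V4 are d-separated given {V1, V3, V7}.

Yes — V2 and V4 are d-separated given {V1, V3, V7}.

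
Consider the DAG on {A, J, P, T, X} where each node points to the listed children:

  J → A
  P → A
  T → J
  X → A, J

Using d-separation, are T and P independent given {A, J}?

No — T and P are not d-separated given {A, J}.

2 paths connect T and P; each must be blocked for d-separation to hold:
Path 1: T → J → A ← P
  J is a chain here and J is conditioned on, so the path is blocked at J.
Path 2: T → J ← X → A ← P
  J is a collider and J is conditioned on, which opens it; X is a fork and X is not conditioned on; A is a collider and A is conditioned on, which opens it — no node blocks this path, so it is active.
At least one path is unblocked, so d-separation fails.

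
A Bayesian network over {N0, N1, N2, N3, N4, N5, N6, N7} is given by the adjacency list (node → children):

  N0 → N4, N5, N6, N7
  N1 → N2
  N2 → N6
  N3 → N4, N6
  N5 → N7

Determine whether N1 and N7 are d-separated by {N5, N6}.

No — N1 and N7 are not d-separated given {N5, N6}.

There are 4 undirected paths between N1 and N7; checking each against the conditioning set {N5, N6}:
  1. N1 → N2 → N6 ← N3 → N4 ← N0 → N7 — N2:chain[open]; N6:collider[open]; N3:fork[open]; N4:collider[blocks]; N0:fork[open] ⇒ blocked
  2. N1 → N2 → N6 ← N3 → N4 ← N0 → N5 → N7 — N2:chain[open]; N6:collider[open]; N3:fork[open]; N4:collider[blocks]; N0:fork[open]; N5:chain[blocks] ⇒ blocked
  3. N1 → N2 → N6 ← N0 → N7 — N2:chain[open]; N6:collider[open]; N0:fork[open] ⇒ active
  4. N1 → N2 → N6 ← N0 → N5 → N7 — N2:chain[open]; N6:collider[open]; N0:fork[open]; N5:chain[blocks] ⇒ blocked
At least one path is unblocked, so d-separation fails.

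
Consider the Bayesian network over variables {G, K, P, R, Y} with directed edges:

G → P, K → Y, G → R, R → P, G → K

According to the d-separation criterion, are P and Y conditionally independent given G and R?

Yes

We examine all 2 paths between P and Y:
  1. P ← G → K → Y — G:fork[blocks]; K:chain[open] ⇒ blocked
  2. P ← R ← G → K → Y — R:chain[blocks]; G:fork[blocks]; K:chain[open] ⇒ blocked
Since every path is blocked, d-separation holds.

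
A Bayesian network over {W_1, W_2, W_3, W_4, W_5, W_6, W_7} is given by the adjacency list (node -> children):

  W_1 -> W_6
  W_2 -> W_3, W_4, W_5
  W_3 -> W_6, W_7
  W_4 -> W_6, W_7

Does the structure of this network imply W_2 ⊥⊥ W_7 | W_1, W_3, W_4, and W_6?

4 paths connect W_2 and W_7; each must be blocked for d-separation to hold:
Path 1: W_2 → W_3 → W_7
  W_3 is a chain here and W_3 is conditioned on, so the path is blocked at W_3.
Path 2: W_2 → W_3 → W_6 ← W_4 → W_7
  W_3 is a chain here and W_3 is conditioned on, so the path is blocked at W_3.
Path 3: W_2 → W_4 → W_7
  W_4 is a chain here and W_4 is conditioned on, so the path is blocked at W_4.
Path 4: W_2 → W_4 → W_6 ← W_3 → W_7
  W_4 is a chain here and W_4 is conditioned on, so the path is blocked at W_4.
Every path is blocked, so W_2 and W_7 are d-separated given {W_1, W_3, W_4, W_6}.

Yes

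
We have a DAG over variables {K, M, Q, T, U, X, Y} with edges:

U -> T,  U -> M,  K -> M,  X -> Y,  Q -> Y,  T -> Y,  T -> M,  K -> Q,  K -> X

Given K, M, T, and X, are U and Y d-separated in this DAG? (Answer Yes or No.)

We examine all 6 paths between U and Y:
  1. U → M ← T → Y — M:collider[open]; T:fork[blocks] ⇒ blocked
  2. U → M ← K → X → Y — M:collider[open]; K:fork[blocks]; X:chain[blocks] ⇒ blocked
  3. U → M ← K → Q → Y — M:collider[open]; K:fork[blocks]; Q:chain[open] ⇒ blocked
  4. U → T → M ← K → X → Y — T:chain[blocks]; M:collider[open]; K:fork[blocks]; X:chain[blocks] ⇒ blocked
  5. U → T → M ← K → Q → Y — T:chain[blocks]; M:collider[open]; K:fork[blocks]; Q:chain[open] ⇒ blocked
  6. U → T → Y — T:chain[blocks] ⇒ blocked
All paths are blocked; U ⊥ Y | {K, M, T, X} holds.

Yes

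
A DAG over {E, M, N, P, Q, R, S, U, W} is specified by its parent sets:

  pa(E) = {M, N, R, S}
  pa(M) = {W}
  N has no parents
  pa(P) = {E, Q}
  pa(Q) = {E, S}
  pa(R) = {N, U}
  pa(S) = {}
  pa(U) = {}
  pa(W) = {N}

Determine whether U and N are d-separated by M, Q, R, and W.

No

3 paths connect U and N; each must be blocked for d-separation to hold:
  1. U → R ← N — R:collider[open] ⇒ active
  2. U → R → E ← N — R:chain[blocks]; E:collider[open] ⇒ blocked
  3. U → R → E ← M ← W ← N — R:chain[blocks]; E:collider[open]; M:chain[blocks]; W:chain[blocks] ⇒ blocked
Since the path U → R ← N is active, U and N are not d-separated given {M, Q, R, W}.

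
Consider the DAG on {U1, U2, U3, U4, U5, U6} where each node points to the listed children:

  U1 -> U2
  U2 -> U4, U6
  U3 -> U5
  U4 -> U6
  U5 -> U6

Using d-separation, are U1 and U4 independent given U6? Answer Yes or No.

There are 2 undirected paths between U1 and U4; checking each against the conditioning set {U6}:
Path 1: U1 → U2 → U4
  U2 is a chain and U2 is not conditioned on — no node blocks this path, so it is active.
Path 2: U1 → U2 → U6 ← U4
  U2 is a chain and U2 is not conditioned on; U6 is a collider and U6 is conditioned on, which opens it — no node blocks this path, so it is active.
At least one path is unblocked, so d-separation fails.

No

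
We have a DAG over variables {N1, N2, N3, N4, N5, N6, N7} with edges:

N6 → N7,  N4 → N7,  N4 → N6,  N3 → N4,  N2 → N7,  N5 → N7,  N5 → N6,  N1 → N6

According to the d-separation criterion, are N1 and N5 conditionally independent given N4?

Yes

Enumerating the 3 paths from N1 to N5 and testing each for blocking by {N4}:
Path 1: N1 → N6 ← N5
  N6 is a collider here and neither N6 nor any of its descendants is conditioned on, so the collider stays closed — the path is blocked at N6.
Path 2: N1 → N6 → N7 ← N5
  N7 is a collider here and neither N7 nor any of its descendants is conditioned on, so the collider stays closed — the path is blocked at N7.
Path 3: N1 → N6 ← N4 → N7 ← N5
  N6 is a collider here and neither N6 nor any of its descendants is conditioned on, so the collider stays closed — the path is blocked at N6.
All paths are blocked; N1 ⊥ N5 | {N4} holds.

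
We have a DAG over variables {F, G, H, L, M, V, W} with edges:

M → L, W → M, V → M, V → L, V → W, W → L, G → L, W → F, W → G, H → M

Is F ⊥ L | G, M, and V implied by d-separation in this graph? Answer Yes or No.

No

6 paths connect F and L; each must be blocked for d-separation to hold:
  1. F ← W → M ← V → L — W:fork[open]; M:collider[open]; V:fork[blocks] ⇒ blocked
  2. F ← W → M → L — W:fork[open]; M:chain[blocks] ⇒ blocked
  3. F ← W → G → L — W:fork[open]; G:chain[blocks] ⇒ blocked
  4. F ← W ← V → M → L — W:chain[open]; V:fork[blocks]; M:chain[blocks] ⇒ blocked
  5. F ← W ← V → L — W:chain[open]; V:fork[blocks] ⇒ blocked
  6. F ← W → L — W:fork[open] ⇒ active
At least one path is unblocked, so d-separation fails.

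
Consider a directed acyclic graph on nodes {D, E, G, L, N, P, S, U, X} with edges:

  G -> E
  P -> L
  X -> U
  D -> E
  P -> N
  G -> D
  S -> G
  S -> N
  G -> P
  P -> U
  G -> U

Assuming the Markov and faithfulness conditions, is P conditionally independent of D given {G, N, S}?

Yes

6 paths connect P and D; each must be blocked for d-separation to hold:
Path 1: P ← G → D
  G is a fork here and G is conditioned on, so the path is blocked at G.
Path 2: P ← G → E ← D
  G is a fork here and G is conditioned on, so the path is blocked at G.
Path 3: P → U ← G → D
  U is a collider here and neither U nor any of its descendants is conditioned on, so the collider stays closed — the path is blocked at U.
Path 4: P → U ← G → E ← D
  U is a collider here and neither U nor any of its descendants is conditioned on, so the collider stays closed — the path is blocked at U.
Path 5: P → N ← S → G → D
  S is a fork here and S is conditioned on, so the path is blocked at S.
Path 6: P → N ← S → G → E ← D
  S is a fork here and S is conditioned on, so the path is blocked at S.
All paths are blocked; P ⊥ D | {G, N, S} holds.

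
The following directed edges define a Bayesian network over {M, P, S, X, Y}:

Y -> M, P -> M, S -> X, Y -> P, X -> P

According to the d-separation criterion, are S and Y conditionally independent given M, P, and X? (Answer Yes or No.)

Yes

Enumerating the 2 paths from S to Y and testing each for blocking by {M, P, X}:
Path 1: S → X → P ← Y
  X is a chain here and X is conditioned on, so the path is blocked at X.
Path 2: S → X → P → M ← Y
  X is a chain here and X is conditioned on, so the path is blocked at X.
Since every path is blocked, d-separation holds.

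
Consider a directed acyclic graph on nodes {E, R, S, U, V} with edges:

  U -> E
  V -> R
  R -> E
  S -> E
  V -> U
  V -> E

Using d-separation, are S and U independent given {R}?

We examine all 3 paths between S and U:
Path 1: S → E ← R ← V → U
  E is a collider here and neither E nor any of its descendants is conditioned on, so the collider stays closed — the path is blocked at E.
Path 2: S → E ← V → U
  E is a collider here and neither E nor any of its descendants is conditioned on, so the collider stays closed — the path is blocked at E.
Path 3: S → E ← U
  E is a collider here and neither E nor any of its descendants is conditioned on, so the collider stays closed — the path is blocked at E.
Every path is blocked, so S and U are d-separated given {R}.

Yes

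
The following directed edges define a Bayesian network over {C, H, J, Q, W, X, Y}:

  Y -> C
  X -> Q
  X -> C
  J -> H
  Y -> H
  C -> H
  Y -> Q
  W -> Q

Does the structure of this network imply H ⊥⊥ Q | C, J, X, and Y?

There are 4 undirected paths between H and Q; checking each against the conditioning set {C, J, X, Y}:
  1. H ← C ← Y → Q — C:chain[blocks]; Y:fork[blocks] ⇒ blocked
  2. H ← C ← X → Q — C:chain[blocks]; X:fork[blocks] ⇒ blocked
  3. H ← Y → C ← X → Q — Y:fork[blocks]; C:collider[open]; X:fork[blocks] ⇒ blocked
  4. H ← Y → Q — Y:fork[blocks] ⇒ blocked
Since every path is blocked, d-separation holds.

Yes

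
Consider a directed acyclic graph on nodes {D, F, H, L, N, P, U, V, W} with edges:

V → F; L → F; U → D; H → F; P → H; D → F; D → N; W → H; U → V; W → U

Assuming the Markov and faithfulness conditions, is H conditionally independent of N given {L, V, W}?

4 paths connect H and N; each must be blocked for d-separation to hold:
  1. H ← W → U → V → F ← D → N — W:fork[blocks]; U:chain[open]; V:chain[blocks]; F:collider[blocks]; D:fork[open] ⇒ blocked
  2. H ← W → U → D → N — W:fork[blocks]; U:chain[open]; D:chain[open] ⇒ blocked
  3. H → F ← V ← U → D → N — F:collider[blocks]; V:chain[blocks]; U:fork[open]; D:chain[open] ⇒ blocked
  4. H → F ← D → N — F:collider[blocks]; D:fork[open] ⇒ blocked
All paths are blocked; H ⊥ N | {L, V, W} holds.

Yes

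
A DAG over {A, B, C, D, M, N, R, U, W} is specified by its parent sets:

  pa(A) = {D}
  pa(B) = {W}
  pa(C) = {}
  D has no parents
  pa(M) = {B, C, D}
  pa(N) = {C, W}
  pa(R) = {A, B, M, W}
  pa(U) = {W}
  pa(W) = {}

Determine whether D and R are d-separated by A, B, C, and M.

There are 6 undirected paths between D and R; checking each against the conditioning set {A, B, C, M}:
  1. D → A → R — A:chain[blocks] ⇒ blocked
  2. D → M ← B → R — M:collider[open]; B:fork[blocks] ⇒ blocked
  3. D → M ← B ← W → R — M:collider[open]; B:chain[blocks]; W:fork[open] ⇒ blocked
  4. D → M → R — M:chain[blocks] ⇒ blocked
  5. D → M ← C → N ← W → B → R — M:collider[open]; C:fork[blocks]; N:collider[blocks]; W:fork[open]; B:chain[blocks] ⇒ blocked
  6. D → M ← C → N ← W → R — M:collider[open]; C:fork[blocks]; N:collider[blocks]; W:fork[open] ⇒ blocked
All paths are blocked; D ⊥ R | {A, B, C, M} holds.

Yes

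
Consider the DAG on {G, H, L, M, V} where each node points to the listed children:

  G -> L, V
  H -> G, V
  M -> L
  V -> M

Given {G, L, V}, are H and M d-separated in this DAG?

Yes

There are 4 undirected paths between H and M; checking each against the conditioning set {G, L, V}:
Path 1: H → G → L ← M
  G is a chain here and G is conditioned on, so the path is blocked at G.
Path 2: H → G → V → M
  G is a chain here and G is conditioned on, so the path is blocked at G.
Path 3: H → V ← G → L ← M
  G is a fork here and G is conditioned on, so the path is blocked at G.
Path 4: H → V → M
  V is a chain here and V is conditioned on, so the path is blocked at V.
Every path is blocked, so H and M are d-separated given {G, L, V}.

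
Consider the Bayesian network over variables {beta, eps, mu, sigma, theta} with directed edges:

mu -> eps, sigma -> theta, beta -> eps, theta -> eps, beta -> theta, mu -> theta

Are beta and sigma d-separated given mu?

Yes — beta and sigma are d-separated given {mu}.

There are 3 undirected paths between beta and sigma; checking each against the conditioning set {mu}:
  1. beta → eps ← mu → theta ← sigma — eps:collider[blocks]; mu:fork[blocks]; theta:collider[blocks] ⇒ blocked
  2. beta → eps ← theta ← sigma — eps:collider[blocks]; theta:chain[open] ⇒ blocked
  3. beta → theta ← sigma — theta:collider[blocks] ⇒ blocked
Every path is blocked, so beta and sigma are d-separated given {mu}.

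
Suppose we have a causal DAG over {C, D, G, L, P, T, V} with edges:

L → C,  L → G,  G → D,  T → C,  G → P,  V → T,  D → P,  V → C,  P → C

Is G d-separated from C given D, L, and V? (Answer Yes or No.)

No — G and C are not d-separated given {D, L, V}.

Enumerating the 3 paths from G to C and testing each for blocking by {D, L, V}:
Path 1: G → P → C
  P is a chain and P is not conditioned on — no node blocks this path, so it is active.
Path 2: G → D → P → C
  D is a chain here and D is conditioned on, so the path is blocked at D.
Path 3: G ← L → C
  L is a fork here and L is conditioned on, so the path is blocked at L.
Because an active path exists, G and C are not d-separated.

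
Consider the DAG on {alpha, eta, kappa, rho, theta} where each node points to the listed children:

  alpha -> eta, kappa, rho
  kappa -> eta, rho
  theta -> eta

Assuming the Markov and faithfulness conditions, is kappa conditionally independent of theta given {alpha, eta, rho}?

No — kappa and theta are not d-separated given {alpha, eta, rho}.

We examine all 3 paths between kappa and theta:
Path 1: kappa ← alpha → eta ← theta
  alpha is a fork here and alpha is conditioned on, so the path is blocked at alpha.
Path 2: kappa → rho ← alpha → eta ← theta
  alpha is a fork here and alpha is conditioned on, so the path is blocked at alpha.
Path 3: kappa → eta ← theta
  eta is a collider and eta is conditioned on, which opens it — no node blocks this path, so it is active.
Because an active path exists, kappa and theta are not d-separated.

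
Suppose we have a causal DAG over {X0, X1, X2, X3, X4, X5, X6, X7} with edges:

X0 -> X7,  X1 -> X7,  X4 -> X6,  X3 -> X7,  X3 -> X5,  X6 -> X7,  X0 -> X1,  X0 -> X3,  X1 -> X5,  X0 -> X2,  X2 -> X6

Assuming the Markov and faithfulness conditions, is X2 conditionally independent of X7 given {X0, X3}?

There are 6 undirected paths between X2 and X7; checking each against the conditioning set {X0, X3}:
  1. X2 → X6 → X7 — X6:chain[open] ⇒ active
  2. X2 ← X0 → X7 — X0:fork[blocks] ⇒ blocked
  3. X2 ← X0 → X3 → X7 — X0:fork[blocks]; X3:chain[blocks] ⇒ blocked
  4. X2 ← X0 → X3 → X5 ← X1 → X7 — X0:fork[blocks]; X3:chain[blocks]; X5:collider[blocks]; X1:fork[open] ⇒ blocked
  5. X2 ← X0 → X1 → X7 — X0:fork[blocks]; X1:chain[open] ⇒ blocked
  6. X2 ← X0 → X1 → X5 ← X3 → X7 — X0:fork[blocks]; X1:chain[open]; X5:collider[blocks]; X3:fork[blocks] ⇒ blocked
At least one path is unblocked, so d-separation fails.

No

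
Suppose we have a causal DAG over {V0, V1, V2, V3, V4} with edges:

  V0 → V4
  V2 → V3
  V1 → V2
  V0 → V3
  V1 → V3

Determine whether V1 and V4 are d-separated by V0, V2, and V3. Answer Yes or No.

Enumerating the 2 paths from V1 to V4 and testing each for blocking by {V0, V2, V3}:
Path 1: V1 → V3 ← V0 → V4
  V0 is a fork here and V0 is conditioned on, so the path is blocked at V0.
Path 2: V1 → V2 → V3 ← V0 → V4
  V2 is a chain here and V2 is conditioned on, so the path is blocked at V2.
Since every path is blocked, d-separation holds.

Yes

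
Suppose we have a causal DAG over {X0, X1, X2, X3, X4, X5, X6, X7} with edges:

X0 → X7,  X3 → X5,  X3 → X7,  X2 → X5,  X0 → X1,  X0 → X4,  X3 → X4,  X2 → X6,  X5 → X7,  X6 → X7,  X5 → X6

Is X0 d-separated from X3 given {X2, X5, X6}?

5 paths connect X0 and X3; each must be blocked for d-separation to hold:
  1. X0 → X4 ← X3 — X4:collider[blocks] ⇒ blocked
  2. X0 → X7 ← X5 ← X3 — X7:collider[blocks]; X5:chain[blocks] ⇒ blocked
  3. X0 → X7 ← X3 — X7:collider[blocks] ⇒ blocked
  4. X0 → X7 ← X6 ← X5 ← X3 — X7:collider[blocks]; X6:chain[blocks]; X5:chain[blocks] ⇒ blocked
  5. X0 → X7 ← X6 ← X2 → X5 ← X3 — X7:collider[blocks]; X6:chain[blocks]; X2:fork[blocks]; X5:collider[open] ⇒ blocked
Every path is blocked, so X0 and X3 are d-separated given {X2, X5, X6}.

Yes — X0 and X3 are d-separated given {X2, X5, X6}.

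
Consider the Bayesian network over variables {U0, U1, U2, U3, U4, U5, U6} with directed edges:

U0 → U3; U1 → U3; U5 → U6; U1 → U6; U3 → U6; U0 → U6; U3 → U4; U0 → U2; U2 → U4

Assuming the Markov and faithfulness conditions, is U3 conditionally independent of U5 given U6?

No

Enumerating the 4 paths from U3 to U5 and testing each for blocking by {U6}:
Path 1: U3 → U6 ← U5
  U6 is a collider and U6 is conditioned on, which opens it — no node blocks this path, so it is active.
Path 2: U3 → U4 ← U2 ← U0 → U6 ← U5
  U4 is a collider here and neither U4 nor any of its descendants is conditioned on, so the collider stays closed — the path is blocked at U4.
Path 3: U3 ← U0 → U6 ← U5
  U0 is a fork and U0 is not conditioned on; U6 is a collider and U6 is conditioned on, which opens it — no node blocks this path, so it is active.
Path 4: U3 ← U1 → U6 ← U5
  U1 is a fork and U1 is not conditioned on; U6 is a collider and U6 is conditioned on, which opens it — no node blocks this path, so it is active.
At least one path is unblocked, so d-separation fails.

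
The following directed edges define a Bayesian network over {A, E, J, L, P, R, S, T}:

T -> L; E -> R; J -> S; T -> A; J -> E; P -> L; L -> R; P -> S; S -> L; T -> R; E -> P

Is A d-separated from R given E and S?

We examine all 6 paths between A and R:
Path 1: A ← T → R
  T is a fork and T is not conditioned on — no node blocks this path, so it is active.
Path 2: A ← T → L ← S ← J → E → R
  L is a collider here and neither L nor any of its descendants is conditioned on, so the collider stays closed — the path is blocked at L.
Path 3: A ← T → L ← S ← P ← E → R
  L is a collider here and neither L nor any of its descendants is conditioned on, so the collider stays closed — the path is blocked at L.
Path 4: A ← T → L → R
  T is a fork and T is not conditioned on; L is a chain and L is not conditioned on — no node blocks this path, so it is active.
Path 5: A ← T → L ← P ← E → R
  L is a collider here and neither L nor any of its descendants is conditioned on, so the collider stays closed — the path is blocked at L.
Path 6: A ← T → L ← P → S ← J → E → R
  L is a collider here and neither L nor any of its descendants is conditioned on, so the collider stays closed — the path is blocked at L.
Because an active path exists, A and R are not d-separated.

No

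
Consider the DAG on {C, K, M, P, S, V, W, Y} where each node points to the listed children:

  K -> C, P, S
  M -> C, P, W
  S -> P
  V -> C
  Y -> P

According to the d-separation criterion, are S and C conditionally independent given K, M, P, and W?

4 paths connect S and C; each must be blocked for d-separation to hold:
Path 1: S → P ← M → C
  M is a fork here and M is conditioned on, so the path is blocked at M.
Path 2: S → P ← K → C
  K is a fork here and K is conditioned on, so the path is blocked at K.
Path 3: S ← K → P ← M → C
  K is a fork here and K is conditioned on, so the path is blocked at K.
Path 4: S ← K → C
  K is a fork here and K is conditioned on, so the path is blocked at K.
All paths are blocked; S ⊥ C | {K, M, P, W} holds.

Yes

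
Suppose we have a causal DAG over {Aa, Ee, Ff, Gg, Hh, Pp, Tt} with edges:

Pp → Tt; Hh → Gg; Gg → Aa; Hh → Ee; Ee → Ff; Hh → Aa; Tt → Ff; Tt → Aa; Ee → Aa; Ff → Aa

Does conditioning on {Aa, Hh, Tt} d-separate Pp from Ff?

Yes

Enumerating the 5 paths from Pp to Ff and testing each for blocking by {Aa, Hh, Tt}:
Path 1: Pp → Tt → Aa ← Ee → Ff
  Tt is a chain here and Tt is conditioned on, so the path is blocked at Tt.
Path 2: Pp → Tt → Aa ← Gg ← Hh → Ee → Ff
  Tt is a chain here and Tt is conditioned on, so the path is blocked at Tt.
Path 3: Pp → Tt → Aa ← Hh → Ee → Ff
  Tt is a chain here and Tt is conditioned on, so the path is blocked at Tt.
Path 4: Pp → Tt → Aa ← Ff
  Tt is a chain here and Tt is conditioned on, so the path is blocked at Tt.
Path 5: Pp → Tt → Ff
  Tt is a chain here and Tt is conditioned on, so the path is blocked at Tt.
All paths are blocked; Pp ⊥ Ff | {Aa, Hh, Tt} holds.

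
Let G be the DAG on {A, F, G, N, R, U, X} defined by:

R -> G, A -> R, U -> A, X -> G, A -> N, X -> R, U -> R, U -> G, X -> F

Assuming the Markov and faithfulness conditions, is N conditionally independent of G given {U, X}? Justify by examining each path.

No

Enumerating the 6 paths from N to G and testing each for blocking by {U, X}:
  1. N ← A → R ← X → G — A:fork[open]; R:collider[blocks]; X:fork[blocks] ⇒ blocked
  2. N ← A → R → G — A:fork[open]; R:chain[open] ⇒ active
  3. N ← A → R ← U → G — A:fork[open]; R:collider[blocks]; U:fork[blocks] ⇒ blocked
  4. N ← A ← U → R ← X → G — A:chain[open]; U:fork[blocks]; R:collider[blocks]; X:fork[blocks] ⇒ blocked
  5. N ← A ← U → R → G — A:chain[open]; U:fork[blocks]; R:chain[open] ⇒ blocked
  6. N ← A ← U → G — A:chain[open]; U:fork[blocks] ⇒ blocked
At least one path is unblocked, so d-separation fails.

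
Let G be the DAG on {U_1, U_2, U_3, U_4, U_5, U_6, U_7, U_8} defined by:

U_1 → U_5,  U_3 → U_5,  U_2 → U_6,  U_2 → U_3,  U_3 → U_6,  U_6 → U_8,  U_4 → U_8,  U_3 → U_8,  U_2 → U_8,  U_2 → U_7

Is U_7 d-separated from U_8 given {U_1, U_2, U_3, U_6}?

Yes — U_7 and U_8 are d-separated given {U_1, U_2, U_3, U_6}.

Enumerating the 5 paths from U_7 to U_8 and testing each for blocking by {U_1, U_2, U_3, U_6}:
Path 1: U_7 ← U_2 → U_6 → U_8
  U_2 is a fork here and U_2 is conditioned on, so the path is blocked at U_2.
Path 2: U_7 ← U_2 → U_6 ← U_3 → U_8
  U_2 is a fork here and U_2 is conditioned on, so the path is blocked at U_2.
Path 3: U_7 ← U_2 → U_8
  U_2 is a fork here and U_2 is conditioned on, so the path is blocked at U_2.
Path 4: U_7 ← U_2 → U_3 → U_6 → U_8
  U_2 is a fork here and U_2 is conditioned on, so the path is blocked at U_2.
Path 5: U_7 ← U_2 → U_3 → U_8
  U_2 is a fork here and U_2 is conditioned on, so the path is blocked at U_2.
Since every path is blocked, d-separation holds.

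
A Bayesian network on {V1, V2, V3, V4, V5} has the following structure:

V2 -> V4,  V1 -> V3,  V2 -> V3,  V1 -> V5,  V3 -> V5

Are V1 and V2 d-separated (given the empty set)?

Yes

Enumerating the 2 paths from V1 to V2 and testing each for blocking by ∅:
Path 1: V1 → V3 ← V2
  V3 is a collider here and neither V3 nor any of its descendants is conditioned on, so the collider stays closed — the path is blocked at V3.
Path 2: V1 → V5 ← V3 ← V2
  V5 is a collider here and neither V5 nor any of its descendants is conditioned on, so the collider stays closed — the path is blocked at V5.
Since every path is blocked, d-separation holds.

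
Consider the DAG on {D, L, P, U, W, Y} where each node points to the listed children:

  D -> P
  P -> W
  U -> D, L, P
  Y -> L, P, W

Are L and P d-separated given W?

No — L and P are not d-separated given {W}.

4 paths connect L and P; each must be blocked for d-separation to hold:
Path 1: L ← U → P
  U is a fork and U is not conditioned on — no node blocks this path, so it is active.
Path 2: L ← U → D → P
  U is a fork and U is not conditioned on; D is a chain and D is not conditioned on — no node blocks this path, so it is active.
Path 3: L ← Y → W ← P
  Y is a fork and Y is not conditioned on; W is a collider and W is conditioned on, which opens it — no node blocks this path, so it is active.
Path 4: L ← Y → P
  Y is a fork and Y is not conditioned on — no node blocks this path, so it is active.
At least one path is unblocked, so d-separation fails.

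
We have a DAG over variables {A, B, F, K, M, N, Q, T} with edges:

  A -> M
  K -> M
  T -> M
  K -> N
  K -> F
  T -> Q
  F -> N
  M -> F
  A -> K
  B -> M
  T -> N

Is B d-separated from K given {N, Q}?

No

Enumerating the 6 paths from B to K and testing each for blocking by {N, Q}:
  1. B → M ← K — M:collider[open] ⇒ active
  2. B → M ← T → N ← K — M:collider[open]; T:fork[open]; N:collider[open] ⇒ active
  3. B → M ← T → N ← F ← K — M:collider[open]; T:fork[open]; N:collider[open]; F:chain[open] ⇒ active
  4. B → M → F → N ← K — M:chain[open]; F:chain[open]; N:collider[open] ⇒ active
  5. B → M → F ← K — M:chain[open]; F:collider[open] ⇒ active
  6. B → M ← A → K — M:collider[open]; A:fork[open] ⇒ active
At least one path is unblocked, so d-separation fails.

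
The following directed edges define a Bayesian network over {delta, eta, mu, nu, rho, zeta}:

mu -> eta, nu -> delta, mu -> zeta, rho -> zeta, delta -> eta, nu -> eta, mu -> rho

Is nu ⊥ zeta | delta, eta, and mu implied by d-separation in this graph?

Yes

We examine all 4 paths between nu and zeta:
Path 1: nu → eta ← mu → rho → zeta
  mu is a fork here and mu is conditioned on, so the path is blocked at mu.
Path 2: nu → eta ← mu → zeta
  mu is a fork here and mu is conditioned on, so the path is blocked at mu.
Path 3: nu → delta → eta ← mu → rho → zeta
  delta is a chain here and delta is conditioned on, so the path is blocked at delta.
Path 4: nu → delta → eta ← mu → zeta
  delta is a chain here and delta is conditioned on, so the path is blocked at delta.
Every path is blocked, so nu and zeta are d-separated given {delta, eta, mu}.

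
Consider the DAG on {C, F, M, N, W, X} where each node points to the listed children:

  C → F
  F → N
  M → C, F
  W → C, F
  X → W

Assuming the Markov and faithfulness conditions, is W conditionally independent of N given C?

No — W and N are not d-separated given {C}.

We examine all 3 paths between W and N:
Path 1: W → C ← M → F → N
  C is a collider and C is conditioned on, which opens it; M is a fork and M is not conditioned on; F is a chain and F is not conditioned on — no node blocks this path, so it is active.
Path 2: W → C → F → N
  C is a chain here and C is conditioned on, so the path is blocked at C.
Path 3: W → F → N
  F is a chain and F is not conditioned on — no node blocks this path, so it is active.
Because an active path exists, W and N are not d-separated.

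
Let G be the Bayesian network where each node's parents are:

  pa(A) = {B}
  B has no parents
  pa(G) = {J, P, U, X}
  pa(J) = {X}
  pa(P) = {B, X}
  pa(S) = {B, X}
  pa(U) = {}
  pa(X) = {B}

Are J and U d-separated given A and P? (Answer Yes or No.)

Yes

We examine all 5 paths between J and U:
Path 1: J ← X ← B → P → G ← U
  P is a chain here and P is conditioned on, so the path is blocked at P.
Path 2: J ← X → P → G ← U
  P is a chain here and P is conditioned on, so the path is blocked at P.
Path 3: J ← X → G ← U
  G is a collider here and neither G nor any of its descendants is conditioned on, so the collider stays closed — the path is blocked at G.
Path 4: J ← X → S ← B → P → G ← U
  S is a collider here and neither S nor any of its descendants is conditioned on, so the collider stays closed — the path is blocked at S.
Path 5: J → G ← U
  G is a collider here and neither G nor any of its descendants is conditioned on, so the collider stays closed — the path is blocked at G.
Since every path is blocked, d-separation holds.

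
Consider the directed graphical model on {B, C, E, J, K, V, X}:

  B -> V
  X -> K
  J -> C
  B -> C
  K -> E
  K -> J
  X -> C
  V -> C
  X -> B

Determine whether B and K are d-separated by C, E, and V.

6 paths connect B and K; each must be blocked for d-separation to hold:
Path 1: B ← X → K
  X is a fork and X is not conditioned on — no node blocks this path, so it is active.
Path 2: B ← X → C ← J ← K
  X is a fork and X is not conditioned on; C is a collider and C is conditioned on, which opens it; J is a chain and J is not conditioned on — no node blocks this path, so it is active.
Path 3: B → V → C ← X → K
  V is a chain here and V is conditioned on, so the path is blocked at V.
Path 4: B → V → C ← J ← K
  V is a chain here and V is conditioned on, so the path is blocked at V.
Path 5: B → C ← X → K
  C is a collider and C is conditioned on, which opens it; X is a fork and X is not conditioned on — no node blocks this path, so it is active.
Path 6: B → C ← J ← K
  C is a collider and C is conditioned on, which opens it; J is a chain and J is not conditioned on — no node blocks this path, so it is active.
Since the path B ← X → K is active, B and K are not d-separated given {C, E, V}.

No — B and K are not d-separated given {C, E, V}.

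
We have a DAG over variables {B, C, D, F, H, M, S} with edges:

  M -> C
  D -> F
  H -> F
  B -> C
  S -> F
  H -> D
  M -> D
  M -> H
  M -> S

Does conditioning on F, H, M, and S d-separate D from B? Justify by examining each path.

Enumerating the 5 paths from D to B and testing each for blocking by {F, H, M, S}:
Path 1: D ← M → C ← B
  M is a fork here and M is conditioned on, so the path is blocked at M.
Path 2: D → F ← S ← M → C ← B
  S is a chain here and S is conditioned on, so the path is blocked at S.
Path 3: D → F ← H ← M → C ← B
  H is a chain here and H is conditioned on, so the path is blocked at H.
Path 4: D ← H ← M → C ← B
  H is a chain here and H is conditioned on, so the path is blocked at H.
Path 5: D ← H → F ← S ← M → C ← B
  H is a fork here and H is conditioned on, so the path is blocked at H.
Since every path is blocked, d-separation holds.

Yes — D and B are d-separated given {F, H, M, S}.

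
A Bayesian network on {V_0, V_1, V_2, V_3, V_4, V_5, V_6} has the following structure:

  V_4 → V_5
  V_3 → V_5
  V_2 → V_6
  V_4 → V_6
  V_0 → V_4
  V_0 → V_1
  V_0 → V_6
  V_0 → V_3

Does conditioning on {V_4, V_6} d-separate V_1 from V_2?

3 paths connect V_1 and V_2; each must be blocked for d-separation to hold:
Path 1: V_1 ← V_0 → V_6 ← V_2
  V_0 is a fork and V_0 is not conditioned on; V_6 is a collider and V_6 is conditioned on, which opens it — no node blocks this path, so it is active.
Path 2: V_1 ← V_0 → V_3 → V_5 ← V_4 → V_6 ← V_2
  V_5 is a collider here and neither V_5 nor any of its descendants is conditioned on, so the collider stays closed — the path is blocked at V_5.
Path 3: V_1 ← V_0 → V_4 → V_6 ← V_2
  V_4 is a chain here and V_4 is conditioned on, so the path is blocked at V_4.
Because an active path exists, V_1 and V_2 are not d-separated.

No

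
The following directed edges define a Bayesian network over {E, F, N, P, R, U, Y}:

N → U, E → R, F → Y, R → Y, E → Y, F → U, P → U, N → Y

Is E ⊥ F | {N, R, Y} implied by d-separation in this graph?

Enumerating the 4 paths from E to F and testing each for blocking by {N, R, Y}:
Path 1: E → Y ← N → U ← F
  N is a fork here and N is conditioned on, so the path is blocked at N.
Path 2: E → Y ← F
  Y is a collider and Y is conditioned on, which opens it — no node blocks this path, so it is active.
Path 3: E → R → Y ← N → U ← F
  R is a chain here and R is conditioned on, so the path is blocked at R.
Path 4: E → R → Y ← F
  R is a chain here and R is conditioned on, so the path is blocked at R.
Because an active path exists, E and F are not d-separated.

No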